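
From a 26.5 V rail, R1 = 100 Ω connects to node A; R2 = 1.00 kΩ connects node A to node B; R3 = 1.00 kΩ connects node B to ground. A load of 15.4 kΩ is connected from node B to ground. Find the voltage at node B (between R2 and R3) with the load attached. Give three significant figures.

V ≈ 12.2 V

At node B, R3 is in parallel with the load: R3‖R_L = 939.0 Ω.
Below node A the resistance is R2 + (R3‖R_L) = 1939 Ω, so V_A = 26.5 × 1939/2039 = 25.20 V.
Then V_B = V_A × (R3‖R_L)/(R2 + R3‖R_L) = 25.20 × 939.0/1939 = 12.2 V.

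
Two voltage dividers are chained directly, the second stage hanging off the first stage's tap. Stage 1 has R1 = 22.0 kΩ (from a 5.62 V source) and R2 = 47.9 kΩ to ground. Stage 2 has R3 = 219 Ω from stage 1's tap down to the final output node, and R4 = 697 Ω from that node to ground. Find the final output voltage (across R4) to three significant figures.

V_out ≈ 0.168 V

Stage 2 presents R3+R4 = 916.0 Ω as a load on stage 1's tap.
Stage 1's lower leg becomes R2‖(R3+R4) = 898.8 Ω, so V_mid = 5.62 × 898.8/22900 = 0.2206 V.
Stage 2 is itself unloaded: V_out = V_mid × R4/(R3+R4) = 0.2206 × 697/916.0 = 0.168 V.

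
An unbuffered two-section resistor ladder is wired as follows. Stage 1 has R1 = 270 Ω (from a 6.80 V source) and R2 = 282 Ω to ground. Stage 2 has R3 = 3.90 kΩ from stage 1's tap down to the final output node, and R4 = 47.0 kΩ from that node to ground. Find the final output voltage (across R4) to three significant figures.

V_out ≈ 3.20 V

Stage 2 presents R3+R4 = 50900 Ω as a load on stage 1's tap.
Stage 1's lower leg becomes R2‖(R3+R4) = 280.4 Ω, so V_mid = 6.80 × 280.4/550.4 = 3.465 V.
Stage 2 is itself unloaded: V_out = V_mid × R4/(R3+R4) = 3.465 × 47000/50900 = 3.20 V.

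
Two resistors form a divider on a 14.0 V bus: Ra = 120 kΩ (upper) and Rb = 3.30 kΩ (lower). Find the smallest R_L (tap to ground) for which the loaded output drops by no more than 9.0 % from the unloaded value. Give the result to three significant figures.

R_L(min) ≈ 32.5 kΩ

Output resistance R_th = Ra‖Rb = (120 × 3.30)/123.3 = 3.212 kΩ.
The fractional drop is R_th/(R_th + R_L); requiring this ≤ 0.0900 gives R_L ≥ R_th(1/0.0900 − 1) = 3.212 × 10.11 = 32.5 kΩ.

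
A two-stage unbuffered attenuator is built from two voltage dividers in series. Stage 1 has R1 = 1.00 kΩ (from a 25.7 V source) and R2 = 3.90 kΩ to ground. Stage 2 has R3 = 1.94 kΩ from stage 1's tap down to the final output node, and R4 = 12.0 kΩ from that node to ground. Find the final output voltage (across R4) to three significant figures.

V_out ≈ 16.7 V

Stage 2 presents R3+R4 = 13.94 kΩ as a load on stage 1's tap.
Stage 1's lower leg becomes R2‖(R3+R4) = 3.047 kΩ, so V_mid = 25.7 × 3.047/4.047 = 19.35 V.
Stage 2 is itself unloaded: V_out = V_mid × R4/(R3+R4) = 19.35 × 12.0/13.94 = 16.7 V.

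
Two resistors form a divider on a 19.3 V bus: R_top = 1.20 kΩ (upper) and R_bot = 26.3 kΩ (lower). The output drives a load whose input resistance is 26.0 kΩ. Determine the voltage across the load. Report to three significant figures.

The load sits in parallel with R_bot: R_bot‖R_L = (26.3 × 26.0) / (26.3 + 26.0) = 13.07 kΩ.
V_out = 19.3 × 13.07 / (1.20 + 13.07) = 19.3 × 13.07/14.27 = 17.7 V.

V_out ≈ 17.7 V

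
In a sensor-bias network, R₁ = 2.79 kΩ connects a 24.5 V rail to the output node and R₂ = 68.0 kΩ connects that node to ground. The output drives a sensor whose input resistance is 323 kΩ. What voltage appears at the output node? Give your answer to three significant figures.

The load sits in parallel with R₂: R₂‖R_L = (68.0 × 323) / (68.0 + 323) = 56.17 kΩ.
V_out = 24.5 × 56.17 / (2.79 + 56.17) = 24.5 × 56.17/58.96 = 23.3 V.
(Unloaded it would have been 23.5 V.)

V_out ≈ 23.3 V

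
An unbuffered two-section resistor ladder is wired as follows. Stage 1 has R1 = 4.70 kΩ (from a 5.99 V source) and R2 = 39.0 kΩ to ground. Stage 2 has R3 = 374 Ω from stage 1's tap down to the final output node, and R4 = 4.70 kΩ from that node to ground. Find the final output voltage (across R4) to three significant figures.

V_out ≈ 2.71 V

Stage 2 presents R3+R4 = 5074 Ω as a load on stage 1's tap.
Stage 1's lower leg becomes R2‖(R3+R4) = 4490 Ω, so V_mid = 5.99 × 4490/9190 = 2.927 V.
Stage 2 is itself unloaded: V_out = V_mid × R4/(R3+R4) = 2.927 × 4700/5074 = 2.71 V.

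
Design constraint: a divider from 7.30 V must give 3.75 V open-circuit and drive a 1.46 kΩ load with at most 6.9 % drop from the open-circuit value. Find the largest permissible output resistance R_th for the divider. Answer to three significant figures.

R_th ≤ 108 Ω

Loading drop = R_th/(R_th + R_L) ≤ 0.0690, so R_th ≤ R_L · ε/(1−ε) = 1.46 kΩ × 0.0690/0.9310 = 108 Ω.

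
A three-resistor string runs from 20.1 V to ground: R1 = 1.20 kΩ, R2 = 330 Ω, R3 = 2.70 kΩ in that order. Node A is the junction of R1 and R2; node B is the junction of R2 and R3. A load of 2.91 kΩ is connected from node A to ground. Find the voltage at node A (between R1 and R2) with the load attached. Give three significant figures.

Below node A the series string R2+R3 = 3030 Ω sits in parallel with the 2910 Ω load: 1484 Ω.
V_A = 20.1 × 1484/(1200 + 1484) = 11.1 V.

V ≈ 11.1 V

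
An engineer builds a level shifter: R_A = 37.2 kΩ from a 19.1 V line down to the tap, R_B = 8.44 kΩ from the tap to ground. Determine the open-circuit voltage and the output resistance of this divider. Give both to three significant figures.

V_th is the open-circuit tap voltage: 19.1 × 8.44/(37.2 + 8.44) = 3.53 V.
With the supply zeroed, R_A and R_B appear in parallel from the tap: R_th = R_A‖R_B = (37.2 × 8.44)/45.64 = 6.88 kΩ.

V_th = 3.53 V, R_th = 6.88 kΩ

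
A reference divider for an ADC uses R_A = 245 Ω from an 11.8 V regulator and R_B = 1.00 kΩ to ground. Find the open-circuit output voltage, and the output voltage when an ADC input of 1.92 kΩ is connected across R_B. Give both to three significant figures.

Open-circuit: V = 11.8 × 1000/(245 + 1000) = 9.48 V.
With the load, R_B becomes R_B‖R_L = 657.5 Ω, so V = 11.8 × 657.5/902.5 = 8.60 V.

Unloaded: 9.48 V; loaded: 8.60 V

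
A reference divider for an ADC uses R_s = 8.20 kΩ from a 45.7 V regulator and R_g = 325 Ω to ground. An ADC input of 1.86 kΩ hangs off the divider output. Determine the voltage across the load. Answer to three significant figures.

The load sits in parallel with R_g: R_g‖R_L = (325 × 1860) / (325 + 1860) = 276.7 Ω.
V_out = 45.7 × 276.7 / (8200 + 276.7) = 45.7 × 276.7/8477 = 1.49 V.

V_out ≈ 1.49 V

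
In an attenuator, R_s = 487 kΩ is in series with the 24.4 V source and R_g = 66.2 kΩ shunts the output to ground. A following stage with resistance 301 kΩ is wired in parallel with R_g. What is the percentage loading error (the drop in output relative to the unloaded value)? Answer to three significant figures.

16.2 %

Unloaded V = 24.4 × 66.2/553.2 = 2.920 V.
Loaded: R_g‖R_L = 54.27 kΩ, giving V = 24.4 × 54.27/541.3 = 2.446 V.
Drop = (2.920 − 2.446) / 2.920 = 16.2 %.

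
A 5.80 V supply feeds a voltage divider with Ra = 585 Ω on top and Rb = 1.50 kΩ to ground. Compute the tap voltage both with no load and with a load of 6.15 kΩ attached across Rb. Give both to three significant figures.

Unloaded: 4.17 V; loaded: 3.91 V

Open-circuit: V = 5.80 × 1500/(585 + 1500) = 4.17 V.
With the load, Rb becomes Rb‖R_L = 1206 Ω, so V = 5.80 × 1206/1791 = 3.91 V.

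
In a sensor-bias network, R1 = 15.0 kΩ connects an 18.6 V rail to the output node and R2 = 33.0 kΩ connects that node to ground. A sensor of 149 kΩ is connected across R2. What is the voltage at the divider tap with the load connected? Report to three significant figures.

V_out ≈ 12.0 V

The load sits in parallel with R2: R2‖R_L = (33.0 × 149) / (33.0 + 149) = 27.02 kΩ.
V_out = 18.6 × 27.02 / (15.0 + 27.02) = 18.6 × 27.02/42.02 = 12.0 V.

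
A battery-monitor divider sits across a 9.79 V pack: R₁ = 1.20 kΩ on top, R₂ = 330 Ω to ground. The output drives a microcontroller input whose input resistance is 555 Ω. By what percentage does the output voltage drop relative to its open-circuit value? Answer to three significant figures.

The divider's output (Thévenin) resistance is R₁‖R₂ = 258.8 Ω.
Fractional drop under load = R_th/(R_th + R_L) = 258.8 / (258.8 + 555) = 0.3180.
So the output falls by 31.8 %.

31.8 %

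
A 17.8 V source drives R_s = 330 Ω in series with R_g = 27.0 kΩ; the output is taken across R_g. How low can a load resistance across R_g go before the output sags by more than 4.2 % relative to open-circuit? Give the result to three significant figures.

Output resistance R_th = R_s‖R_g = (330 × 27000)/27330 = 326.0 Ω.
The fractional drop is R_th/(R_th + R_L); requiring this ≤ 0.0420 gives R_L ≥ R_th(1/0.0420 − 1) = 326.0 × 22.81 = 7.44 kΩ.

R_L(min) ≈ 7.44 kΩ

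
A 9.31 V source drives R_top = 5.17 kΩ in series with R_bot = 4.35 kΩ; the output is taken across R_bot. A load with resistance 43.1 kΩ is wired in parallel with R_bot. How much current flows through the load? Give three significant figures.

I_L ≈ 0.0936 mA

R_bot‖R_L = 3.951 kΩ; V_out = 9.31 × 3.951/9.121 = 4.033 V.
I_L = V_out / R_L = 4.033 / 43.1 kΩ = 0.0936 mA.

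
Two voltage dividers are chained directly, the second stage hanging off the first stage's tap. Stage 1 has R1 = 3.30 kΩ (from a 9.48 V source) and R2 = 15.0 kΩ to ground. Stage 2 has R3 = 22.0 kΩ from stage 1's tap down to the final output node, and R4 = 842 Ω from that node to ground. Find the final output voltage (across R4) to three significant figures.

V_out ≈ 0.256 V

Stage 2 presents R3+R4 = 22840 Ω as a load on stage 1's tap.
Stage 1's lower leg becomes R2‖(R3+R4) = 9054 Ω, so V_mid = 9.48 × 9054/12350 = 6.948 V.
Stage 2 is itself unloaded: V_out = V_mid × R4/(R3+R4) = 6.948 × 842/22840 = 0.256 V.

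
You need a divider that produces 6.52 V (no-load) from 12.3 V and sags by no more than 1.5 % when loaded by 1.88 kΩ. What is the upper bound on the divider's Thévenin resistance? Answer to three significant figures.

Loading drop = R_th/(R_th + R_L) ≤ 0.0150, so R_th ≤ R_L · ε/(1−ε) = 1.88 kΩ × 0.0150/0.9850 = 28.6 Ω.
(Any R1, R2 with R2/(R1+R2) = 0.530 and R1‖R2 ≤ 28.6 Ω will meet the spec.)

R_th ≤ 28.6 Ω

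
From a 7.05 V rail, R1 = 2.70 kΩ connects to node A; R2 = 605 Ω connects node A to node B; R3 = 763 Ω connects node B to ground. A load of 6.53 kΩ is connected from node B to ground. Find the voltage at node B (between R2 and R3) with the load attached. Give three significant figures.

V ≈ 1.21 V

At node B, R3 is in parallel with the load: R3‖R_L = 683.2 Ω.
Below node A the resistance is R2 + (R3‖R_L) = 1288 Ω, so V_A = 7.05 × 1288/3988 = 2.277 V.
Then V_B = V_A × (R3‖R_L)/(R2 + R3‖R_L) = 2.277 × 683.2/1288 = 1.21 V.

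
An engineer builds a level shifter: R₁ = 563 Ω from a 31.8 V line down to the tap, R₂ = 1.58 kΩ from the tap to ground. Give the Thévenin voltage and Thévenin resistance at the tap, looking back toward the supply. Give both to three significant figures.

V_th is the open-circuit tap voltage: 31.8 × 1580/(563 + 1580) = 23.4 V.
With the supply zeroed, R₁ and R₂ appear in parallel from the tap: R_th = R₁‖R₂ = (563 × 1580)/2143 = 415 Ω.

V_th = 23.4 V, R_th = 415 Ω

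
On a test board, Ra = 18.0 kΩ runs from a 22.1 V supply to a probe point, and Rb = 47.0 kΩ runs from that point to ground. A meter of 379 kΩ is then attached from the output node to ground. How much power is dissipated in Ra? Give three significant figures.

P ≈ 2.46 mW

Total resistance from the source is Ra + (Rb‖R_L) = 59.81 kΩ, so I = 22.1/59.81 kΩ = 0.3695 mA.
P = I²·Ra = (0.3695 mA)² × 18.0 kΩ = 2.46 mW.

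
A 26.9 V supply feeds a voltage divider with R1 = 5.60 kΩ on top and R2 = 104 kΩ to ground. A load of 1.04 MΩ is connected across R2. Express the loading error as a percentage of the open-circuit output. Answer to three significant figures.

The divider's output (Thévenin) resistance is R1‖R2 = 5.314 kΩ.
Fractional drop under load = R_th/(R_th + R_L) = 5.314 / (5.314 + 1040) = 0.005084.
So the output falls by 0.508 %.

0.508 %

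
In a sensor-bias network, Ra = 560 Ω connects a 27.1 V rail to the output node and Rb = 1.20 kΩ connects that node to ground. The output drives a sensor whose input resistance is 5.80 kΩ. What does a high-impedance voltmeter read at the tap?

The load sits in parallel with Rb: Rb‖R_L = (1200 × 5800) / (1200 + 5800) = 994.3 Ω.
V_out = 27.1 × 994.3 / (560 + 994.3) = 27.1 × 994.3/1554 = 17.3 V.

V_out ≈ 17.3 V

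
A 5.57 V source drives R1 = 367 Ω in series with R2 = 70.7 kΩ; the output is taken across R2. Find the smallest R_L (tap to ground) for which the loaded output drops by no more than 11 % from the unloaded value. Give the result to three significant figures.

R_L(min) ≈ 2.95 kΩ

Output resistance R_th = R1‖R2 = (367 × 70700)/71070 = 365.1 Ω.
The fractional drop is R_th/(R_th + R_L); requiring this ≤ 0.110 gives R_L ≥ R_th(1/0.110 − 1) = 365.1 × 8.091 = 2.95 kΩ.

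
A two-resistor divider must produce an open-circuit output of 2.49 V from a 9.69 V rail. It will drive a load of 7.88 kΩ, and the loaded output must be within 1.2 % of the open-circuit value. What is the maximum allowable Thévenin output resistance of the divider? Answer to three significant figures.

R_th ≤ 95.7 Ω

Loading drop = R_th/(R_th + R_L) ≤ 0.0120, so R_th ≤ R_L · ε/(1−ε) = 7.88 kΩ × 0.0120/0.9880 = 95.7 Ω.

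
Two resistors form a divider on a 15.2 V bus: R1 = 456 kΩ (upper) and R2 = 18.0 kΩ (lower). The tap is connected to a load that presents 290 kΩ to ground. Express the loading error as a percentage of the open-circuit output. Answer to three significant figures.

The divider's output (Thévenin) resistance is R1‖R2 = 17.32 kΩ.
Fractional drop under load = R_th/(R_th + R_L) = 17.32 / (17.32 + 290) = 0.05635.
So the output falls by 5.63 %.

5.63 %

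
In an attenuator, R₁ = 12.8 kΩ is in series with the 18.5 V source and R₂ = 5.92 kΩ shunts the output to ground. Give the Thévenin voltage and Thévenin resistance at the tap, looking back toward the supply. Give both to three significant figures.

V_th is the open-circuit tap voltage: 18.5 × 5.92/(12.8 + 5.92) = 5.85 V.
With the supply zeroed, R₁ and R₂ appear in parallel from the tap: R_th = R₁‖R₂ = (12.8 × 5.92)/18.72 = 4.05 kΩ.

V_th = 5.85 V, R_th = 4.05 kΩ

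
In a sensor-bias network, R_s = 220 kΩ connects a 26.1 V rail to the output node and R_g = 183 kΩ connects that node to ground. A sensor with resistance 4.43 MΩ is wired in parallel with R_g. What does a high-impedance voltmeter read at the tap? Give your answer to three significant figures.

The load sits in parallel with R_g: R_g‖R_L = (183 × 4430) / (183 + 4430) = 175.7 kΩ.
V_out = 26.1 × 175.7 / (220 + 175.7) = 26.1 × 175.7/395.7 = 11.6 V.

V_out ≈ 11.6 V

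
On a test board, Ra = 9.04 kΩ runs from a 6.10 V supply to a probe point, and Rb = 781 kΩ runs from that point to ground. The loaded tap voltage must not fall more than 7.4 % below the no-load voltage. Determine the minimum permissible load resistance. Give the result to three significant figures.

Output resistance R_th = Ra‖Rb = (9.04 × 781)/790.0 = 8.937 kΩ.
The fractional drop is R_th/(R_th + R_L); requiring this ≤ 0.0740 gives R_L ≥ R_th(1/0.0740 − 1) = 8.937 × 12.51 = 112 kΩ.

R_L(min) ≈ 112 kΩ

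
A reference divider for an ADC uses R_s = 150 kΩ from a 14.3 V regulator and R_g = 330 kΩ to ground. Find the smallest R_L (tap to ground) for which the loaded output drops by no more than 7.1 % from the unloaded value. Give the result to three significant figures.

Output resistance R_th = R_s‖R_g = (150 × 330)/480.0 = 103.1 kΩ.
The fractional drop is R_th/(R_th + R_L); requiring this ≤ 0.0710 gives R_L ≥ R_th(1/0.0710 − 1) = 103.1 × 13.08 = 1.35 MΩ.

R_L(min) ≈ 1.35 MΩ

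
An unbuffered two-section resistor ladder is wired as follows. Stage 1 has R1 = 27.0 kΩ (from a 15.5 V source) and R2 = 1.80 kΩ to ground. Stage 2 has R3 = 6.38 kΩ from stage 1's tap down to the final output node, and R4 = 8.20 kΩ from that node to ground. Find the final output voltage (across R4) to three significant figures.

V_out ≈ 0.488 V

Stage 2 presents R3+R4 = 14.58 kΩ as a load on stage 1's tap.
Stage 1's lower leg becomes R2‖(R3+R4) = 1.602 kΩ, so V_mid = 15.5 × 1.602/28.60 = 0.8683 V.
Stage 2 is itself unloaded: V_out = V_mid × R4/(R3+R4) = 0.8683 × 8.20/14.58 = 0.488 V.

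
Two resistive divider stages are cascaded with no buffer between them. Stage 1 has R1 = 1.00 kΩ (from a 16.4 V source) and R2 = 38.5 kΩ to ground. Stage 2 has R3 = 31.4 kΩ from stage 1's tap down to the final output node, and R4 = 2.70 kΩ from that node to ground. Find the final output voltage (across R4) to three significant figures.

Stage 2 presents R3+R4 = 34.10 kΩ as a load on stage 1's tap.
Stage 1's lower leg becomes R2‖(R3+R4) = 18.08 kΩ, so V_mid = 16.4 × 18.08/19.08 = 15.54 V.
Stage 2 is itself unloaded: V_out = V_mid × R4/(R3+R4) = 15.54 × 2.70/34.10 = 1.23 V.

V_out ≈ 1.23 V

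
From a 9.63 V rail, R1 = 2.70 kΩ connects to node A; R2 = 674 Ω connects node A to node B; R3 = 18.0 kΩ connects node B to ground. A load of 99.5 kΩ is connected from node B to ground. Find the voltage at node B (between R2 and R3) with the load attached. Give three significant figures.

At node B, R3 is in parallel with the load: R3‖R_L = 15240 Ω.
Below node A the resistance is R2 + (R3‖R_L) = 15920 Ω, so V_A = 9.63 × 15920/18620 = 8.233 V.
Then V_B = V_A × (R3‖R_L)/(R2 + R3‖R_L) = 8.233 × 15240/15920 = 7.88 V.

V ≈ 7.88 V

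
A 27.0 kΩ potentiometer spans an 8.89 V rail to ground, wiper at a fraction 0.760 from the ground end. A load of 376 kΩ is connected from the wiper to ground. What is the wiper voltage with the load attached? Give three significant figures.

V ≈ 6.67 V

The wiper splits the pot into (1−α)R = 6.480 kΩ above and αR = 20.52 kΩ below.
Lower section ‖ load = 19.46 kΩ.
V_wiper = 8.89 × 19.46/(6.480 + 19.46) = 6.67 V.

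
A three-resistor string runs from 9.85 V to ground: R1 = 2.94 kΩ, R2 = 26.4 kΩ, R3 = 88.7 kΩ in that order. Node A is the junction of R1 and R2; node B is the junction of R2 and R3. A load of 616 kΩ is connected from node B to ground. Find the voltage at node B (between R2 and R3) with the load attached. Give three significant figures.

At node B, R3 is in parallel with the load: R3‖R_L = 77.54 kΩ.
Below node A the resistance is R2 + (R3‖R_L) = 103.9 kΩ, so V_A = 9.85 × 103.9/106.9 = 9.579 V.
Then V_B = V_A × (R3‖R_L)/(R2 + R3‖R_L) = 9.579 × 77.54/103.9 = 7.15 V.

V ≈ 7.15 V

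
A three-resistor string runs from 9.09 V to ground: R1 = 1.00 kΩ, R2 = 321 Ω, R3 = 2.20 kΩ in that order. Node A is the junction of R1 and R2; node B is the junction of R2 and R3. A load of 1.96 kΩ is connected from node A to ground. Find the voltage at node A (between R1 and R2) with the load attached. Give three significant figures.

V ≈ 4.77 V

Below node A the series string R2+R3 = 2521 Ω sits in parallel with the 1960 Ω load: 1103 Ω.
V_A = 9.09 × 1103/(1000 + 1103) = 4.77 V.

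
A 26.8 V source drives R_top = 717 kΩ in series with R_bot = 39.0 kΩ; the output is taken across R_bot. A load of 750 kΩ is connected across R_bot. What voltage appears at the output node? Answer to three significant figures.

V_out ≈ 1.32 V

The load sits in parallel with R_bot: R_bot‖R_L = (39.0 × 750) / (39.0 + 750) = 37.07 kΩ.
V_out = 26.8 × 37.07 / (717 + 37.07) = 26.8 × 37.07/754.1 = 1.32 V.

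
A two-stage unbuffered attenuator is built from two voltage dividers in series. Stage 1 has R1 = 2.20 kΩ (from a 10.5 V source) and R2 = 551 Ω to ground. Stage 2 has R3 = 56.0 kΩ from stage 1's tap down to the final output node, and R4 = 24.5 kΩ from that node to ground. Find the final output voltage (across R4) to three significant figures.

Stage 2 presents R3+R4 = 80500 Ω as a load on stage 1's tap.
Stage 1's lower leg becomes R2‖(R3+R4) = 547.3 Ω, so V_mid = 10.5 × 547.3/2747 = 2.092 V.
Stage 2 is itself unloaded: V_out = V_mid × R4/(R3+R4) = 2.092 × 24500/80500 = 0.637 V.

V_out ≈ 0.637 V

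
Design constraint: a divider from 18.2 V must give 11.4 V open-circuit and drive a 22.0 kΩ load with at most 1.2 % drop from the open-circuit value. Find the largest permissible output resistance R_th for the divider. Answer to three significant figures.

R_th ≤ 267 Ω

Loading drop = R_th/(R_th + R_L) ≤ 0.0120, so R_th ≤ R_L · ε/(1−ε) = 22.0 kΩ × 0.0120/0.9880 = 267 Ω.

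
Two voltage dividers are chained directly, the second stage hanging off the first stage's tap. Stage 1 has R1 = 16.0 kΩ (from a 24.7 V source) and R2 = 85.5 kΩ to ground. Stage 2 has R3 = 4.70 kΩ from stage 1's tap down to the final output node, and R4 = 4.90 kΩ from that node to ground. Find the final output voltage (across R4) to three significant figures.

Stage 2 presents R3+R4 = 9.600 kΩ as a load on stage 1's tap.
Stage 1's lower leg becomes R2‖(R3+R4) = 8.631 kΩ, so V_mid = 24.7 × 8.631/24.63 = 8.655 V.
Stage 2 is itself unloaded: V_out = V_mid × R4/(R3+R4) = 8.655 × 4.90/9.600 = 4.42 V.

V_out ≈ 4.42 V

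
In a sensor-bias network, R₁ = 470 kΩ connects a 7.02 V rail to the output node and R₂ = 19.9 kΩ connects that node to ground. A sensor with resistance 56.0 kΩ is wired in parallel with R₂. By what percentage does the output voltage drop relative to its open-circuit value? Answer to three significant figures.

25.4 %

Unloaded V = 7.02 × 19.9/489.9 = 0.2852 V.
Loaded: R₂‖R_L = 14.68 kΩ, giving V = 7.02 × 14.68/484.7 = 0.2127 V.
Drop = (0.2852 − 0.2127) / 0.2852 = 25.4 %.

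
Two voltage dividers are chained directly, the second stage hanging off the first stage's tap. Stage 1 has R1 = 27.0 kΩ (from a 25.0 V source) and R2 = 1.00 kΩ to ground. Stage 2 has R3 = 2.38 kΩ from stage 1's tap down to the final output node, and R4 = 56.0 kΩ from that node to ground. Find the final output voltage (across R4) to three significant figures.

V_out ≈ 0.843 V

Stage 2 presents R3+R4 = 58.38 kΩ as a load on stage 1's tap.
Stage 1's lower leg becomes R2‖(R3+R4) = 0.9832 kΩ, so V_mid = 25.0 × 0.9832/27.98 = 0.8783 V.
Stage 2 is itself unloaded: V_out = V_mid × R4/(R3+R4) = 0.8783 × 56.0/58.38 = 0.843 V.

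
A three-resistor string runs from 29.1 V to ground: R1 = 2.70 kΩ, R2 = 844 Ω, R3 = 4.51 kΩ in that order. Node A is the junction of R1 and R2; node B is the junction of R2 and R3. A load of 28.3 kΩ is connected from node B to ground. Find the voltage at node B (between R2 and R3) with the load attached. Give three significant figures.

At node B, R3 is in parallel with the load: R3‖R_L = 3890 Ω.
Below node A the resistance is R2 + (R3‖R_L) = 4734 Ω, so V_A = 29.1 × 4734/7434 = 18.53 V.
Then V_B = V_A × (R3‖R_L)/(R2 + R3‖R_L) = 18.53 × 3890/4734 = 15.2 V.

V ≈ 15.2 V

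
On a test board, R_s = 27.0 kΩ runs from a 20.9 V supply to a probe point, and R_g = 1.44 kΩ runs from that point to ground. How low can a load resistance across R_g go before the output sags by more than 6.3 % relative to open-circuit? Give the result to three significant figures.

R_L(min) ≈ 20.3 kΩ

Output resistance R_th = R_s‖R_g = (27.0 × 1.44)/28.44 = 1.367 kΩ.
The fractional drop is R_th/(R_th + R_L); requiring this ≤ 0.0630 gives R_L ≥ R_th(1/0.0630 − 1) = 1.367 × 14.87 = 20.3 kΩ.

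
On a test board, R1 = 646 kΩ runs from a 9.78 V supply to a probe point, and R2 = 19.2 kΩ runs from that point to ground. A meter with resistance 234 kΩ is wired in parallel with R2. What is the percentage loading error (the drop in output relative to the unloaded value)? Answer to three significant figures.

The divider's output (Thévenin) resistance is R1‖R2 = 18.65 kΩ.
Fractional drop under load = R_th/(R_th + R_L) = 18.65 / (18.65 + 234) = 0.07380.
So the output falls by 7.38 %.

7.38 %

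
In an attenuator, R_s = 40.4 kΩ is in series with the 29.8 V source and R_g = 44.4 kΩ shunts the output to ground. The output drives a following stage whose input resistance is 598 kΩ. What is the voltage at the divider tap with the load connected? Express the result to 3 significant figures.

The load sits in parallel with R_g: R_g‖R_L = (44.4 × 598) / (44.4 + 598) = 41.33 kΩ.
V_out = 29.8 × 41.33 / (40.4 + 41.33) = 29.8 × 41.33/81.73 = 15.1 V.
(Unloaded it would have been 15.6 V.)

V_out ≈ 15.1 V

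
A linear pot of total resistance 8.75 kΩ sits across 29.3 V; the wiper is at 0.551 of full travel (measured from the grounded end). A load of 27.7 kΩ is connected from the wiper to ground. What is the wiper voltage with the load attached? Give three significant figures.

V ≈ 15.0 V

The wiper splits the pot into (1−α)R = 3.929 kΩ above and αR = 4.821 kΩ below.
Lower section ‖ load = 4.107 kΩ.
V_wiper = 29.3 × 4.107/(3.929 + 4.107) = 15.0 V.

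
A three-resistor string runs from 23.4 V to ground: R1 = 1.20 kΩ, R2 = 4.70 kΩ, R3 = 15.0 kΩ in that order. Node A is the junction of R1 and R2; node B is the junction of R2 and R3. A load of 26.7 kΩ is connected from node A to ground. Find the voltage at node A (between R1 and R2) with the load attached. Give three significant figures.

V ≈ 21.2 V

Below node A the series string R2+R3 = 19.70 kΩ sits in parallel with the 26.7 kΩ load: 11.34 kΩ.
V_A = 23.4 × 11.34/(1.20 + 11.34) = 21.2 V.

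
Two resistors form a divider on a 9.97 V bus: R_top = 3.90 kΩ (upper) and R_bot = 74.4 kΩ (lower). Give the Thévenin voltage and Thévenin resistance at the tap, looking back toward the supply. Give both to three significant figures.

V_th is the open-circuit tap voltage: 9.97 × 74.4/(3.90 + 74.4) = 9.47 V.
With the supply zeroed, R_top and R_bot appear in parallel from the tap: R_th = R_top‖R_bot = (3.90 × 74.4)/78.30 = 3.71 kΩ.

V_th = 9.47 V, R_th = 3.71 kΩ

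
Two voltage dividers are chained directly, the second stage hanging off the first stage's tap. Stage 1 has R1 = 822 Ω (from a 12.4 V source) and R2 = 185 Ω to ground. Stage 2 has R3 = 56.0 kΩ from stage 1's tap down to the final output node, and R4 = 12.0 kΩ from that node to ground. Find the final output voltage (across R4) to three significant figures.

Stage 2 presents R3+R4 = 68000 Ω as a load on stage 1's tap.
Stage 1's lower leg becomes R2‖(R3+R4) = 184.5 Ω, so V_mid = 12.4 × 184.5/1006 = 2.273 V.
Stage 2 is itself unloaded: V_out = V_mid × R4/(R3+R4) = 2.273 × 12000/68000 = 0.401 V.

V_out ≈ 0.401 V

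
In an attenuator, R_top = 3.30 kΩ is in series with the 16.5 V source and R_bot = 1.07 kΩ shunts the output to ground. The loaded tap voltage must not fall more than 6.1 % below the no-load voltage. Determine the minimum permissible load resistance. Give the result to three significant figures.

R_L(min) ≈ 12.4 kΩ

Output resistance R_th = R_top‖R_bot = (3300 × 1070)/4370 = 808.0 Ω.
The fractional drop is R_th/(R_th + R_L); requiring this ≤ 0.0610 gives R_L ≥ R_th(1/0.0610 − 1) = 808.0 × 15.39 = 12.4 kΩ.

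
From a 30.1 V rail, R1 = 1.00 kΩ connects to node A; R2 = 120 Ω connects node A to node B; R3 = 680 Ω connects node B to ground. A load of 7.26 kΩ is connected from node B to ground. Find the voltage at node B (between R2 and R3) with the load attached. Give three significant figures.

At node B, R3 is in parallel with the load: R3‖R_L = 621.8 Ω.
Below node A the resistance is R2 + (R3‖R_L) = 741.8 Ω, so V_A = 30.1 × 741.8/1742 = 12.82 V.
Then V_B = V_A × (R3‖R_L)/(R2 + R3‖R_L) = 12.82 × 621.8/741.8 = 10.7 V.

V ≈ 10.7 V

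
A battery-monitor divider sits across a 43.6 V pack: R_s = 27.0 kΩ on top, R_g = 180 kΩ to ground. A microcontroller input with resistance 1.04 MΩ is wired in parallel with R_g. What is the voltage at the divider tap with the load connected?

The load sits in parallel with R_g: R_g‖R_L = (180 × 1040) / (180 + 1040) = 153.4 kΩ.
V_out = 43.6 × 153.4 / (27.0 + 153.4) = 43.6 × 153.4/180.4 = 37.1 V.
(Unloaded it would have been 37.9 V.)

V_out ≈ 37.1 V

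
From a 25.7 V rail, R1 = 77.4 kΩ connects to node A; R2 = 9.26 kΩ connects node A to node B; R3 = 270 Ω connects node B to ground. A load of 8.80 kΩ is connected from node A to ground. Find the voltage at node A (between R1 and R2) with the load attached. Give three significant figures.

Below node A the series string R2+R3 = 9530 Ω sits in parallel with the 8800 Ω load: 4575 Ω.
V_A = 25.7 × 4575/(77400 + 4575) = 1.43 V.

V ≈ 1.43 V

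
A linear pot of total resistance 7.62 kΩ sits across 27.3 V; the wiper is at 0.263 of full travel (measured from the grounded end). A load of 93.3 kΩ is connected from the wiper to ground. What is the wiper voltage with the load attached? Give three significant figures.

The wiper splits the pot into (1−α)R = 5.616 kΩ above and αR = 2.004 kΩ below.
Lower section ‖ load = 1.962 kΩ.
V_wiper = 27.3 × 1.962/(5.616 + 1.962) = 7.07 V.

V ≈ 7.07 V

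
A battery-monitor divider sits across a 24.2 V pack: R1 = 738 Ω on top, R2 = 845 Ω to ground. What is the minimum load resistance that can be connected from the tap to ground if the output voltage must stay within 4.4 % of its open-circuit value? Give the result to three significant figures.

Output resistance R_th = R1‖R2 = (738 × 845)/1583 = 393.9 Ω.
The fractional drop is R_th/(R_th + R_L); requiring this ≤ 0.0440 gives R_L ≥ R_th(1/0.0440 − 1) = 393.9 × 21.73 = 8.56 kΩ.

R_L(min) ≈ 8.56 kΩ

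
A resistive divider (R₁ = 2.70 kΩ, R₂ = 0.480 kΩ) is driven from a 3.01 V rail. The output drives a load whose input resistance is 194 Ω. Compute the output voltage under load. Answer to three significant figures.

The load sits in parallel with R₂: R₂‖R_L = (480 × 194) / (480 + 194) = 138.2 Ω.
V_out = 3.01 × 138.2 / (2700 + 138.2) = 3.01 × 138.2/2838 = 0.147 V.

V_out ≈ 0.147 V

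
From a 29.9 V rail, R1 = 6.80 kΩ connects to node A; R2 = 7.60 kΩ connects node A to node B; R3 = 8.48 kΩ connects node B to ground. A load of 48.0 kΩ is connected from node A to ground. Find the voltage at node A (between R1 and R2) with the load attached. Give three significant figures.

V ≈ 19.1 V

Below node A the series string R2+R3 = 16.08 kΩ sits in parallel with the 48.0 kΩ load: 12.04 kΩ.
V_A = 29.9 × 12.04/(6.80 + 12.04) = 19.1 V.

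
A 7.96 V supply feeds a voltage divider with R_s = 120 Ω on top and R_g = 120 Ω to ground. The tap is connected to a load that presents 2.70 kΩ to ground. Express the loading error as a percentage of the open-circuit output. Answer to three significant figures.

The divider's output (Thévenin) resistance is R_s‖R_g = 60.00 Ω.
Fractional drop under load = R_th/(R_th + R_L) = 60.00 / (60.00 + 2700) = 0.02174.
So the output falls by 2.17 %.

2.17 %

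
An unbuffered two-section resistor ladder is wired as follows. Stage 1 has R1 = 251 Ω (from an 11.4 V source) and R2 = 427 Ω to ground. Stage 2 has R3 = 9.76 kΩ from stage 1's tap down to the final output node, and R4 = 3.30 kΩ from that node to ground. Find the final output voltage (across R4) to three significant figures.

Stage 2 presents R3+R4 = 13060 Ω as a load on stage 1's tap.
Stage 1's lower leg becomes R2‖(R3+R4) = 413.5 Ω, so V_mid = 11.4 × 413.5/664.5 = 7.094 V.
Stage 2 is itself unloaded: V_out = V_mid × R4/(R3+R4) = 7.094 × 3300/13060 = 1.79 V.

V_out ≈ 1.79 V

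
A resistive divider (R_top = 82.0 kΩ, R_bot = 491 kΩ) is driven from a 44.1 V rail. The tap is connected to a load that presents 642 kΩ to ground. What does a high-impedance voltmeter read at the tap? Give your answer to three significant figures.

The load sits in parallel with R_bot: R_bot‖R_L = (491 × 642) / (491 + 642) = 278.2 kΩ.
V_out = 44.1 × 278.2 / (82.0 + 278.2) = 44.1 × 278.2/360.2 = 34.1 V.
(Unloaded it would have been 37.8 V.)

V_out ≈ 34.1 V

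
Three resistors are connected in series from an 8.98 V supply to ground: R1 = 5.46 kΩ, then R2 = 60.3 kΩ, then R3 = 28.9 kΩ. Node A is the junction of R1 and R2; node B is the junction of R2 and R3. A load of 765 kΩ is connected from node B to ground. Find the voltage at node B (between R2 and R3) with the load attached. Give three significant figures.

At node B, R3 is in parallel with the load: R3‖R_L = 27.85 kΩ.
Below node A the resistance is R2 + (R3‖R_L) = 88.15 kΩ, so V_A = 8.98 × 88.15/93.61 = 8.456 V.
Then V_B = V_A × (R3‖R_L)/(R2 + R3‖R_L) = 8.456 × 27.85/88.15 = 2.67 V.

V ≈ 2.67 V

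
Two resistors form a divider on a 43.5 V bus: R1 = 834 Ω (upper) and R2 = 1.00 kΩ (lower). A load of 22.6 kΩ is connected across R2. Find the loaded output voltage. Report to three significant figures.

The load sits in parallel with R2: R2‖R_L = (1000 × 22600) / (1000 + 22600) = 957.6 Ω.
V_out = 43.5 × 957.6 / (834 + 957.6) = 43.5 × 957.6/1792 = 23.3 V.

V_out ≈ 23.3 V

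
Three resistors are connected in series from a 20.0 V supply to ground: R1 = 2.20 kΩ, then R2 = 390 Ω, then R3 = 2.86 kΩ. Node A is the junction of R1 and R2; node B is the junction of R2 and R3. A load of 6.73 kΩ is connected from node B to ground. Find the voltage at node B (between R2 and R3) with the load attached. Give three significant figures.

At node B, R3 is in parallel with the load: R3‖R_L = 2007 Ω.
Below node A the resistance is R2 + (R3‖R_L) = 2397 Ω, so V_A = 20.0 × 2397/4597 = 10.43 V.
Then V_B = V_A × (R3‖R_L)/(R2 + R3‖R_L) = 10.43 × 2007/2397 = 8.73 V.

V ≈ 8.73 V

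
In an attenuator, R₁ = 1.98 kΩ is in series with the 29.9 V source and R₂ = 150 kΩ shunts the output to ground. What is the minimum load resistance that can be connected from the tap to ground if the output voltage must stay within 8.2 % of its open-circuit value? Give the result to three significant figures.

R_L(min) ≈ 21.9 kΩ

Output resistance R_th = R₁‖R₂ = (1.98 × 150)/152.0 = 1.954 kΩ.
The fractional drop is R_th/(R_th + R_L); requiring this ≤ 0.0820 gives R_L ≥ R_th(1/0.0820 − 1) = 1.954 × 11.20 = 21.9 kΩ.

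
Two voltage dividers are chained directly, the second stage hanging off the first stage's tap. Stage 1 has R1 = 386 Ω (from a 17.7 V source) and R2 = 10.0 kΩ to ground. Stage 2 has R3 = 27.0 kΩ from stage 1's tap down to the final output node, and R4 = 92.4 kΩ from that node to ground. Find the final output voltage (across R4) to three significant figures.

Stage 2 presents R3+R4 = 119400 Ω as a load on stage 1's tap.
Stage 1's lower leg becomes R2‖(R3+R4) = 9227 Ω, so V_mid = 17.7 × 9227/9613 = 16.99 V.
Stage 2 is itself unloaded: V_out = V_mid × R4/(R3+R4) = 16.99 × 92400/119400 = 13.1 V.

V_out ≈ 13.1 V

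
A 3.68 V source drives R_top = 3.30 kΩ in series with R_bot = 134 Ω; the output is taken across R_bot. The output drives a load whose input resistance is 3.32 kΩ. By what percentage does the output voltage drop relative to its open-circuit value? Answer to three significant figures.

The divider's output (Thévenin) resistance is R_top‖R_bot = 128.8 Ω.
Fractional drop under load = R_th/(R_th + R_L) = 128.8 / (128.8 + 3320) = 0.03734.
So the output falls by 3.73 %.

3.73 %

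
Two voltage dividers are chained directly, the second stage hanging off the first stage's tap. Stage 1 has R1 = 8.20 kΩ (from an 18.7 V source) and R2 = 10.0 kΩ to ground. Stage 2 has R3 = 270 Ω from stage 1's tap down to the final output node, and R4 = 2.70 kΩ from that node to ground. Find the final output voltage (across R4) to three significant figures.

Stage 2 presents R3+R4 = 2970 Ω as a load on stage 1's tap.
Stage 1's lower leg becomes R2‖(R3+R4) = 2290 Ω, so V_mid = 18.7 × 2290/10490 = 4.082 V.
Stage 2 is itself unloaded: V_out = V_mid × R4/(R3+R4) = 4.082 × 2700/2970 = 3.71 V.

V_out ≈ 3.71 V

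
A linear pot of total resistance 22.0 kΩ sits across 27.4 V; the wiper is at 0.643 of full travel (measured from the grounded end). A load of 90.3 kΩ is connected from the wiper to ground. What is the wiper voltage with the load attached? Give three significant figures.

V ≈ 16.7 V

The wiper splits the pot into (1−α)R = 7.854 kΩ above and αR = 14.15 kΩ below.
Lower section ‖ load = 12.23 kΩ.
V_wiper = 27.4 × 12.23/(7.854 + 12.23) = 16.7 V.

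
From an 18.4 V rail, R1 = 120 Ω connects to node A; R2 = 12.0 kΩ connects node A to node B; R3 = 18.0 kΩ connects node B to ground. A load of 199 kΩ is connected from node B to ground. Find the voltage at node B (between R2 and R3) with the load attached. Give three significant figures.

V ≈ 10.6 V

At node B, R3 is in parallel with the load: R3‖R_L = 16510 Ω.
Below node A the resistance is R2 + (R3‖R_L) = 28510 Ω, so V_A = 18.4 × 28510/28630 = 18.32 V.
Then V_B = V_A × (R3‖R_L)/(R2 + R3‖R_L) = 18.32 × 16510/28510 = 10.6 V.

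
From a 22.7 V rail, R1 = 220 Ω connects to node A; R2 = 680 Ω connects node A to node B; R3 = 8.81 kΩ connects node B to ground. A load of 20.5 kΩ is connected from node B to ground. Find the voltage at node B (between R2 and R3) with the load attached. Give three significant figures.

V ≈ 19.8 V

At node B, R3 is in parallel with the load: R3‖R_L = 6162 Ω.
Below node A the resistance is R2 + (R3‖R_L) = 6842 Ω, so V_A = 22.7 × 6842/7062 = 21.99 V.
Then V_B = V_A × (R3‖R_L)/(R2 + R3‖R_L) = 21.99 × 6162/6842 = 19.8 V.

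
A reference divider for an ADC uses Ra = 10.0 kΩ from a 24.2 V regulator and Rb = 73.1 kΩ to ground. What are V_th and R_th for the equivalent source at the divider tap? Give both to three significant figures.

V_th = 21.3 V, R_th = 8.80 kΩ

V_th is the open-circuit tap voltage: 24.2 × 73.1/(10.0 + 73.1) = 21.3 V.
With the supply zeroed, Ra and Rb appear in parallel from the tap: R_th = Ra‖Rb = (10.0 × 73.1)/83.10 = 8.80 kΩ.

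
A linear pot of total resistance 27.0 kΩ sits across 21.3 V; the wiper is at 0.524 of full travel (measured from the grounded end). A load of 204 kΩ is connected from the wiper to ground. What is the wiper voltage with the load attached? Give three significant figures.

The wiper splits the pot into (1−α)R = 12.85 kΩ above and αR = 14.15 kΩ below.
Lower section ‖ load = 13.23 kΩ.
V_wiper = 21.3 × 13.23/(12.85 + 13.23) = 10.8 V.

V ≈ 10.8 V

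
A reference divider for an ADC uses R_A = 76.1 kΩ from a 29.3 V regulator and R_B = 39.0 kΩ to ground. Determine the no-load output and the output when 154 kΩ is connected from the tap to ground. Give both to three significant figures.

Unloaded: 9.93 V; loaded: 8.50 V

Open-circuit: V = 29.3 × 39.0/(76.1 + 39.0) = 9.93 V.
With the load, R_B becomes R_B‖R_L = 31.12 kΩ, so V = 29.3 × 31.12/107.2 = 8.50 V.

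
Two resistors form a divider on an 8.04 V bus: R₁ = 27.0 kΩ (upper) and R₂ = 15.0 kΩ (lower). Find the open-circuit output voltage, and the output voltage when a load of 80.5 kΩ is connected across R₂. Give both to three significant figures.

Open-circuit: V = 8.04 × 15.0/(27.0 + 15.0) = 2.87 V.
With the load, R₂ becomes R₂‖R_L = 12.64 kΩ, so V = 8.04 × 12.64/39.64 = 2.56 V.

Unloaded: 2.87 V; loaded: 2.56 V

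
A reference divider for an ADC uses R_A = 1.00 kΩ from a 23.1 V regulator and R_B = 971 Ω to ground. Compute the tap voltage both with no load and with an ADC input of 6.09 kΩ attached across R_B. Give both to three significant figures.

Unloaded: 11.4 V; loaded: 10.5 V

Open-circuit: V = 23.1 × 971/(1000 + 971) = 11.4 V.
With the load, R_B becomes R_B‖R_L = 837.5 Ω, so V = 23.1 × 837.5/1837 = 10.5 V.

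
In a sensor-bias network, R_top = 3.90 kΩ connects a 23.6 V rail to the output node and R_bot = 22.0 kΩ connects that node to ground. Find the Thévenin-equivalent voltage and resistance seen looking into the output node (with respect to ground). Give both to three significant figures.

V_th is the open-circuit tap voltage: 23.6 × 22.0/(3.90 + 22.0) = 20.0 V.
With the supply zeroed, R_top and R_bot appear in parallel from the tap: R_th = R_top‖R_bot = (3.90 × 22.0)/25.90 = 3.31 kΩ.

V_th = 20.0 V, R_th = 3.31 kΩ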